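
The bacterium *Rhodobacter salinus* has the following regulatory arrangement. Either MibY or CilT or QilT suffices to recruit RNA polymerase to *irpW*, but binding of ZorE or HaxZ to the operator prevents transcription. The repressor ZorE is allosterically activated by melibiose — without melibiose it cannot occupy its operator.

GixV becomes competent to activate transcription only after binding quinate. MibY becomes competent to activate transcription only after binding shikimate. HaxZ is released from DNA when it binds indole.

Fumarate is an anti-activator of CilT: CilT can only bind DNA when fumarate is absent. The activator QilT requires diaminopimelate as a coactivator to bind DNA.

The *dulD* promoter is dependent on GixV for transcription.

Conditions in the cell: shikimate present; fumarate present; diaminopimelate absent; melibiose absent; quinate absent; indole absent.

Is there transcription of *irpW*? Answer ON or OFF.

OFF

Shikimate is present, so MibY is active.
Fumarate is present, so CilT is inactive.
Melibiose is absent, so ZorE is inactive.
Diaminopimelate is absent, so QilT is inactive.
Indole is absent, so HaxZ is active.
With repressor HaxZ bound, *irpW* is not transcribed.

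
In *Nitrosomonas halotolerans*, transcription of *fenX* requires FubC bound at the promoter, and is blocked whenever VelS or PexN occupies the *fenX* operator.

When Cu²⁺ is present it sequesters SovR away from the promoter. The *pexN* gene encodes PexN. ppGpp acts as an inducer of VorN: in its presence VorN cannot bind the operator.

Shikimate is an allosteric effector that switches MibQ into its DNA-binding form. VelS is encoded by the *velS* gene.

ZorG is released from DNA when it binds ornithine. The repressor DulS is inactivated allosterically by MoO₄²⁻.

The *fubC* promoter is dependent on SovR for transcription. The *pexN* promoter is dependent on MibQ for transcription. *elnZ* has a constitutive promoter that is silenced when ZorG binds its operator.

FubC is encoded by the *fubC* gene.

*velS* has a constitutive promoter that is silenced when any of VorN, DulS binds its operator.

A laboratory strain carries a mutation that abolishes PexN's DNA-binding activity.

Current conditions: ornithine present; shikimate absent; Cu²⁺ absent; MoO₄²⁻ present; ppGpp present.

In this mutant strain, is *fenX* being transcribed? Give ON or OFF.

ppGpp is present, so VorN is inactive.
MoO₄²⁻ is present, so DulS is inactive.
With no repressor bound, *velS* is transcribed.
So VelS is produced and active.
PexN is non-functional in this strain, so it has no effect.
Cu²⁺ is absent, so SovR is active.
No repressor is bound and SovR is active, so *fubC* is transcribed.
So FubC is produced and active.
With repressor VelS bound, *fenX* is not transcribed.

OFF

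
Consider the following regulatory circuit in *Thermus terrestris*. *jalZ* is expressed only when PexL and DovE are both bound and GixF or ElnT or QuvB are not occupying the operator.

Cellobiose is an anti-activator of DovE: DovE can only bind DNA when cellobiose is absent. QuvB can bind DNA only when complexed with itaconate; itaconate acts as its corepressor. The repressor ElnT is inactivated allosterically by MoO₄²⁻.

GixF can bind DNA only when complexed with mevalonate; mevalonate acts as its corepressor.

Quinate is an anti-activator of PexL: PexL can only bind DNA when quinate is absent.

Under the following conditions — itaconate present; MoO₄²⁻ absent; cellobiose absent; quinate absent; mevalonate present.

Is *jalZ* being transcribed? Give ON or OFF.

Mevalonate is present, so GixF is active.
MoO₄²⁻ is absent, so ElnT is active.
Quinate is absent, so PexL is active.
Cellobiose is absent, so DovE is active.
Itaconate is present, so QuvB is active.
With repressor GixF bound, *jalZ* is not transcribed.

OFF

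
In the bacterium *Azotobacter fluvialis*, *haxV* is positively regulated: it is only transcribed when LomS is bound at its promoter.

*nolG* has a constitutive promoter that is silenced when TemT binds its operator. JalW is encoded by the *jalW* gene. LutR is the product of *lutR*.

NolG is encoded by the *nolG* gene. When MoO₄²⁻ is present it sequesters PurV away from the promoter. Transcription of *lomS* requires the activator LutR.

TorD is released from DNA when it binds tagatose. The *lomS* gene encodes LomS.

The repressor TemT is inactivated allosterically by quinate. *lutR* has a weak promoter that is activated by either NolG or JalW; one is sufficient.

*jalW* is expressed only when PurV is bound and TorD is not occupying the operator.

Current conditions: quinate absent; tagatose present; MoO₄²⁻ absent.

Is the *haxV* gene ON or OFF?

Quinate is absent, so TemT is active.
With repressor TemT bound, *nolG* is not transcribed.
So NolG is not produced.
Tagatose is present, so TorD is inactive.
MoO₄²⁻ is absent, so PurV is active.
No repressor is bound and PurV is active, so *jalW* is transcribed.
So JalW is produced and active.
Activator JalW is present, so *lutR* is transcribed.
So LutR is produced and active.
No repressor is bound and LutR is active, so *lomS* is transcribed.
So LomS is produced and active.
No repressor is bound and LomS is active, so *haxV* is transcribed.

ON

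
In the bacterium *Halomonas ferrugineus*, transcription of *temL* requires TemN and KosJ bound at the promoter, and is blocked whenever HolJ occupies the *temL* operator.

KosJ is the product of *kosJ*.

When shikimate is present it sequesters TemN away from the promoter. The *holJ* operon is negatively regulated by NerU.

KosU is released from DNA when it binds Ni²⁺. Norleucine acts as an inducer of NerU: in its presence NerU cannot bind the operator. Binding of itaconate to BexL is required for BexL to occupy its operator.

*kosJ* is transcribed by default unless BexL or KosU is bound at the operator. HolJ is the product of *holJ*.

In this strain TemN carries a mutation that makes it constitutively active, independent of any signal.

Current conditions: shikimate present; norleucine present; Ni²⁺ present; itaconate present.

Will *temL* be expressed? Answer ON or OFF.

OFF

TemN is constitutively active in this strain.
Itaconate is present, so BexL is active.
Ni²⁺ is present, so KosU is inactive.
With repressor BexL bound, *kosJ* is not transcribed.
So KosJ is not produced.
Norleucine is present, so NerU is inactive.
With no repressor bound, *holJ* is transcribed.
So HolJ is produced and active.
With repressor HolJ bound, *temL* is not transcribed.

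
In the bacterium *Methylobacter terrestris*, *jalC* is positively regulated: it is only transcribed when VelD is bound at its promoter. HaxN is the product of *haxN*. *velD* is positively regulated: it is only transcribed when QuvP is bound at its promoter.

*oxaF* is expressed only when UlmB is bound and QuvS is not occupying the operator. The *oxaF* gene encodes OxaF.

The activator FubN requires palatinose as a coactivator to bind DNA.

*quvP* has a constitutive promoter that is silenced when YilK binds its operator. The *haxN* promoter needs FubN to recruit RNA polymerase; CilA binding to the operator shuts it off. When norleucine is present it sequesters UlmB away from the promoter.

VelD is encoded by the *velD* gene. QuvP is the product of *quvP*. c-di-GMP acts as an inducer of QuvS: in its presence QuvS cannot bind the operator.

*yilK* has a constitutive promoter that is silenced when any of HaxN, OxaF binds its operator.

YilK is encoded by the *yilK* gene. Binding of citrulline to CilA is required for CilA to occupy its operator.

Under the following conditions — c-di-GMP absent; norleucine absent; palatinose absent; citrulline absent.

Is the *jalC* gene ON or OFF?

Citrulline is absent, so CilA is inactive.
Palatinose is absent, so FubN is inactive.
Required activator FubN is absent, so *haxN* is not transcribed.
So HaxN is not produced.
Norleucine is absent, so UlmB is active.
c-di-GMP is absent, so QuvS is active.
With repressor QuvS bound, *oxaF* is not transcribed.
So OxaF is not produced.
With no repressor bound, *yilK* is transcribed.
So YilK is produced and active.
With repressor YilK bound, *quvP* is not transcribed.
So QuvP is not produced.
Required activator QuvP is absent, so *velD* is not transcribed.
So VelD is not produced.
Required activator VelD is absent, so *jalC* is not transcribed.

OFF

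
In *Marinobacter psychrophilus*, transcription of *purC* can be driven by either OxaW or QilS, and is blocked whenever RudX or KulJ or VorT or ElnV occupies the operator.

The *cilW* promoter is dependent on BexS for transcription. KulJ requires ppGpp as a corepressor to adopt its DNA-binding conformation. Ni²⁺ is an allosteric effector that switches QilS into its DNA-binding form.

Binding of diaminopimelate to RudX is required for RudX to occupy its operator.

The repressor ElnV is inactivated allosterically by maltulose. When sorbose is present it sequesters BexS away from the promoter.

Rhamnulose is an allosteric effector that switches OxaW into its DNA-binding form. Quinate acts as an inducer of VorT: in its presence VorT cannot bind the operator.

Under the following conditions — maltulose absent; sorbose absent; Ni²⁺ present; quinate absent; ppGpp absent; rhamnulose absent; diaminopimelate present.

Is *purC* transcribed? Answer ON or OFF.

Rhamnulose is absent, so OxaW is inactive.
Diaminopimelate is present, so RudX is active.
ppGpp is absent, so KulJ is inactive.
Quinate is absent, so VorT is active.
Ni²⁺ is present, so QilS is active.
Maltulose is absent, so ElnV is active.
With repressor RudX bound, *purC* is not transcribed.

OFF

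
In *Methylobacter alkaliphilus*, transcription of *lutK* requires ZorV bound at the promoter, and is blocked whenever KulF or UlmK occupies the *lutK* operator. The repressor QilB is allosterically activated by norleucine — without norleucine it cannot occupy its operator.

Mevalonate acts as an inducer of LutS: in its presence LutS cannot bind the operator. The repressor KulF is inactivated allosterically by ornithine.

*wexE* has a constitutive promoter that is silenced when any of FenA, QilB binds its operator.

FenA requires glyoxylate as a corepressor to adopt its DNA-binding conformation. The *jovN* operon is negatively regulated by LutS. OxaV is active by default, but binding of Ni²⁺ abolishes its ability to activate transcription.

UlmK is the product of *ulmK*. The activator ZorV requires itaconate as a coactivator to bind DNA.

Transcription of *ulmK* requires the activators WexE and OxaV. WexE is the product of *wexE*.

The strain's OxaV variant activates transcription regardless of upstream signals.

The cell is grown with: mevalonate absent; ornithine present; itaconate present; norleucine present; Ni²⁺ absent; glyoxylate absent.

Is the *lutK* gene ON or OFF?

ON

Ornithine is present, so KulF is inactive.
Itaconate is present, so ZorV is active.
Glyoxylate is absent, so FenA is inactive.
Norleucine is present, so QilB is active.
With repressor QilB bound, *wexE* is not transcribed.
So WexE is not produced.
OxaV is constitutively active in this strain.
Required activator WexE is absent, so *ulmK* is not transcribed.
So UlmK is not produced.
No repressor is bound and ZorV is active, so *lutK* is transcribed.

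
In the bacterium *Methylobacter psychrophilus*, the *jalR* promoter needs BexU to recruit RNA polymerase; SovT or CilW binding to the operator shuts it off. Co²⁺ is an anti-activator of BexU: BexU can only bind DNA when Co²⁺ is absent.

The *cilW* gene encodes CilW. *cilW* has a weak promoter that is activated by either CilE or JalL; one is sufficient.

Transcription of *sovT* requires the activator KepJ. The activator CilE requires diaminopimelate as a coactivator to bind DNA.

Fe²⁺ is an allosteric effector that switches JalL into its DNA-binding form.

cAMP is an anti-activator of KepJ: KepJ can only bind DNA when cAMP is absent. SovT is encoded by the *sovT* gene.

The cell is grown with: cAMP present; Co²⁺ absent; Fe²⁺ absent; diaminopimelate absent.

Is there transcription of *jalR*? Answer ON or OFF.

Co²⁺ is absent, so BexU is active.
cAMP is present, so KepJ is inactive.
Required activator KepJ is absent, so *sovT* is not transcribed.
So SovT is not produced.
Diaminopimelate is absent, so CilE is inactive.
Fe²⁺ is absent, so JalL is inactive.
No activator is available at the *cilW* promoter, so *cilW* is not transcribed.
So CilW is not produced.
No repressor is bound and BexU is active, so *jalR* is transcribed.

ON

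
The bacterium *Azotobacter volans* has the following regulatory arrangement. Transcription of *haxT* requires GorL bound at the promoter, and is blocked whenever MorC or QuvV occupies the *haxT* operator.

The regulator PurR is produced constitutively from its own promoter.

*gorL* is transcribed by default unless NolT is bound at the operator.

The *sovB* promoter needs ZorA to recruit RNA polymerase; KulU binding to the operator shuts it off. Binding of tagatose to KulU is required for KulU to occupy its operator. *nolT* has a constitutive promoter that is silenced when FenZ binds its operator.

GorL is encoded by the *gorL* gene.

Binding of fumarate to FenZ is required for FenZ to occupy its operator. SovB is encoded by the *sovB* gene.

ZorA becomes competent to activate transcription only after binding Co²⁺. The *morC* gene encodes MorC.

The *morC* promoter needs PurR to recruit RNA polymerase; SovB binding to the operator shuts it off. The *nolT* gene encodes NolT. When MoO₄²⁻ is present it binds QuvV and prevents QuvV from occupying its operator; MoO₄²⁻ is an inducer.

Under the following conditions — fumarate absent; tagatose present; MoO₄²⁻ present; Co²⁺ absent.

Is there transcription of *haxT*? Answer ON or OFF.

Co²⁺ is absent, so ZorA is inactive.
Tagatose is present, so KulU is active.
With repressor KulU bound, *sovB* is not transcribed.
So SovB is not produced.
PurR is produced constitutively and is active.
No repressor is bound and PurR is active, so *morC* is transcribed.
So MorC is produced and active.
Fumarate is absent, so FenZ is inactive.
With no repressor bound, *nolT* is transcribed.
So NolT is produced and active.
With repressor NolT bound, *gorL* is not transcribed.
So GorL is not produced.
MoO₄²⁻ is present, so QuvV is inactive.
With repressor MorC bound, *haxT* is not transcribed.

OFF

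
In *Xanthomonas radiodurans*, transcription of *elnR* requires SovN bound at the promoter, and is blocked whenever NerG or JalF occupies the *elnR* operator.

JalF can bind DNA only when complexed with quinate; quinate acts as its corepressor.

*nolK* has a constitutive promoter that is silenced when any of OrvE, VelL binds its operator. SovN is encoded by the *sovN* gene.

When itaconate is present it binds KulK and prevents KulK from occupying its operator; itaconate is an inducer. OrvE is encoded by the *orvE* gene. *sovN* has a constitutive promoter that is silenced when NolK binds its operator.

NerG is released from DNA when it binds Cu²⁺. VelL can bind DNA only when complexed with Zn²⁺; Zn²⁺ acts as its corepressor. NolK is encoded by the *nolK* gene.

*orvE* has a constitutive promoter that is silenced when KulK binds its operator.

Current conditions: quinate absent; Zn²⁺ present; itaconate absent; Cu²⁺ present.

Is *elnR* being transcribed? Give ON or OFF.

Cu²⁺ is present, so NerG is inactive.
Itaconate is absent, so KulK is active.
With repressor KulK bound, *orvE* is not transcribed.
So OrvE is not produced.
Zn²⁺ is present, so VelL is active.
With repressor VelL bound, *nolK* is not transcribed.
So NolK is not produced.
With no repressor bound, *sovN* is transcribed.
So SovN is produced and active.
Quinate is absent, so JalF is inactive.
No repressor is bound and SovN is active, so *elnR* is transcribed.

ON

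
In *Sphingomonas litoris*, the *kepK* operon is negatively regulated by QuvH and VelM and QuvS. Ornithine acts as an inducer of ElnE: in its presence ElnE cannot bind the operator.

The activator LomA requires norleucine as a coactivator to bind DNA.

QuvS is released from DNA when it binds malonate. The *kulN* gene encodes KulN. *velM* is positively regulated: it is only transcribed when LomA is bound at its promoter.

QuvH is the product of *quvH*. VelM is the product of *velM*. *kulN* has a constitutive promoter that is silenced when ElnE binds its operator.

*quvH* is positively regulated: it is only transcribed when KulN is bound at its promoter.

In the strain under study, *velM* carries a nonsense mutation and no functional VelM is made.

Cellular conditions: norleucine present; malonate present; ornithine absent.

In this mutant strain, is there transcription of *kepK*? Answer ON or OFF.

Ornithine is absent, so ElnE is active.
With repressor ElnE bound, *kulN* is not transcribed.
So KulN is not produced.
Required activator KulN is absent, so *quvH* is not transcribed.
So QuvH is not produced.
VelM is non-functional in this strain, so it has no effect.
Malonate is present, so QuvS is inactive.
With no repressor bound, *kepK* is transcribed.

ON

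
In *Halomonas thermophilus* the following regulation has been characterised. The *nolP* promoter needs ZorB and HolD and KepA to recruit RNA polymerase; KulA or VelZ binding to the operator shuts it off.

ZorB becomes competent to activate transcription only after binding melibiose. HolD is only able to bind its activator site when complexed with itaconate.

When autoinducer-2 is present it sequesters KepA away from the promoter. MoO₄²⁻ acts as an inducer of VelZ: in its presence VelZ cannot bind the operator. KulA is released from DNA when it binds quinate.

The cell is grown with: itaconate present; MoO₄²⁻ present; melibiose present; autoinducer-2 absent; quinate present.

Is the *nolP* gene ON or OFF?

Melibiose is present, so ZorB is active.
Itaconate is present, so HolD is active.
Quinate is present, so KulA is inactive.
Autoinducer-2 is absent, so KepA is active.
MoO₄²⁻ is present, so VelZ is inactive.
No repressor is bound and ZorB and HolD and KepA are active, so *nolP* is transcribed.

ON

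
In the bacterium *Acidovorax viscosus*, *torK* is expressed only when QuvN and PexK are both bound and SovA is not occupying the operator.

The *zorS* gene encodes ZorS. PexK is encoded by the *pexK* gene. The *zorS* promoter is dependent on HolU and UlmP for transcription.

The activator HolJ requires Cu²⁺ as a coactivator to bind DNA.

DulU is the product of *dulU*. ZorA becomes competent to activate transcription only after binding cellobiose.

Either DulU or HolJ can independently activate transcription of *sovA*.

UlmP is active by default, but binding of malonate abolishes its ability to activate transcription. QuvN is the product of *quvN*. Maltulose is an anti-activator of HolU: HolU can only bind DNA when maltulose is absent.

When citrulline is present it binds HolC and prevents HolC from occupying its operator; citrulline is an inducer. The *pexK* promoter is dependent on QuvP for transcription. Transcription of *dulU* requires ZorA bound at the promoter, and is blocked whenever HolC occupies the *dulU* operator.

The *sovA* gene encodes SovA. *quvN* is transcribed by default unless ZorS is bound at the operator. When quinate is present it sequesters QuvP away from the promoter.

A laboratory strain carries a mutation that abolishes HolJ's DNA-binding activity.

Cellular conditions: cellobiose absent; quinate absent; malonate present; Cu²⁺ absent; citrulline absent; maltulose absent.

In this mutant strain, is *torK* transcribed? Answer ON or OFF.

Maltulose is absent, so HolU is active.
Malonate is present, so UlmP is inactive.
Required activator UlmP is absent, so *zorS* is not transcribed.
So ZorS is not produced.
With no repressor bound, *quvN* is transcribed.
So QuvN is produced and active.
Quinate is absent, so QuvP is active.
No repressor is bound and QuvP is active, so *pexK* is transcribed.
So PexK is produced and active.
Citrulline is absent, so HolC is active.
Cellobiose is absent, so ZorA is inactive.
With repressor HolC bound, *dulU* is not transcribed.
So DulU is not produced.
HolJ is non-functional in this strain, so it has no effect.
No activator is available at the *sovA* promoter, so *sovA* is not transcribed.
So SovA is not produced.
No repressor is bound and QuvN and PexK are active, so *torK* is transcribed.

ON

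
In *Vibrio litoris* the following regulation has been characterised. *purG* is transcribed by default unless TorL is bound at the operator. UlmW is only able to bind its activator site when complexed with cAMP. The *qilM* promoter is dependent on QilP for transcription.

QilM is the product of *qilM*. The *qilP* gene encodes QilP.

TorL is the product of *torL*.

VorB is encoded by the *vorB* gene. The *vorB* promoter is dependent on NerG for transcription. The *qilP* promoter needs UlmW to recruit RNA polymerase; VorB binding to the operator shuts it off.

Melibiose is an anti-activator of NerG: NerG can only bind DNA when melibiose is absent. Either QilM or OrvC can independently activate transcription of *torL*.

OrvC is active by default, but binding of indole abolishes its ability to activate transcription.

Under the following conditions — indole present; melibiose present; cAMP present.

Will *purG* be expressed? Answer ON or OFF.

OFF

Melibiose is present, so NerG is inactive.
Required activator NerG is absent, so *vorB* is not transcribed.
So VorB is not produced.
cAMP is present, so UlmW is active.
No repressor is bound and UlmW is active, so *qilP* is transcribed.
So QilP is produced and active.
No repressor is bound and QilP is active, so *qilM* is transcribed.
So QilM is produced and active.
Indole is present, so OrvC is inactive.
Activator QilM is present, so *torL* is transcribed.
So TorL is produced and active.
With repressor TorL bound, *purG* is not transcribed.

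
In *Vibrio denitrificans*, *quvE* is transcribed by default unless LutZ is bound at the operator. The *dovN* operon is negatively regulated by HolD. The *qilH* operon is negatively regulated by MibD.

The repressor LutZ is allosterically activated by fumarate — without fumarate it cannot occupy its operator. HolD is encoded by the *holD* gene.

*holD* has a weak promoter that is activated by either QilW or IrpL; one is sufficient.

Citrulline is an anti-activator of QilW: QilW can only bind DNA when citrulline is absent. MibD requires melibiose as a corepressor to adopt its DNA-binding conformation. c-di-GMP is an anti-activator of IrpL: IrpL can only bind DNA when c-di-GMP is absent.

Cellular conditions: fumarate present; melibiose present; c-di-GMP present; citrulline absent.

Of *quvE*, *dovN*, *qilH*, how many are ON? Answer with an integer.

Fumarate is present, so LutZ is active.
With repressor LutZ bound, *quvE* is not transcribed.
→ *quvE* is OFF.
Citrulline is absent, so QilW is active.
c-di-GMP is present, so IrpL is inactive.
Activator QilW is present, so *holD* is transcribed.
So HolD is produced and active.
With repressor HolD bound, *dovN* is not transcribed.
→ *dovN* is OFF.
Melibiose is present, so MibD is active.
With repressor MibD bound, *qilH* is not transcribed.
→ *qilH* is OFF.
0 of the 3 genes are transcribed.

0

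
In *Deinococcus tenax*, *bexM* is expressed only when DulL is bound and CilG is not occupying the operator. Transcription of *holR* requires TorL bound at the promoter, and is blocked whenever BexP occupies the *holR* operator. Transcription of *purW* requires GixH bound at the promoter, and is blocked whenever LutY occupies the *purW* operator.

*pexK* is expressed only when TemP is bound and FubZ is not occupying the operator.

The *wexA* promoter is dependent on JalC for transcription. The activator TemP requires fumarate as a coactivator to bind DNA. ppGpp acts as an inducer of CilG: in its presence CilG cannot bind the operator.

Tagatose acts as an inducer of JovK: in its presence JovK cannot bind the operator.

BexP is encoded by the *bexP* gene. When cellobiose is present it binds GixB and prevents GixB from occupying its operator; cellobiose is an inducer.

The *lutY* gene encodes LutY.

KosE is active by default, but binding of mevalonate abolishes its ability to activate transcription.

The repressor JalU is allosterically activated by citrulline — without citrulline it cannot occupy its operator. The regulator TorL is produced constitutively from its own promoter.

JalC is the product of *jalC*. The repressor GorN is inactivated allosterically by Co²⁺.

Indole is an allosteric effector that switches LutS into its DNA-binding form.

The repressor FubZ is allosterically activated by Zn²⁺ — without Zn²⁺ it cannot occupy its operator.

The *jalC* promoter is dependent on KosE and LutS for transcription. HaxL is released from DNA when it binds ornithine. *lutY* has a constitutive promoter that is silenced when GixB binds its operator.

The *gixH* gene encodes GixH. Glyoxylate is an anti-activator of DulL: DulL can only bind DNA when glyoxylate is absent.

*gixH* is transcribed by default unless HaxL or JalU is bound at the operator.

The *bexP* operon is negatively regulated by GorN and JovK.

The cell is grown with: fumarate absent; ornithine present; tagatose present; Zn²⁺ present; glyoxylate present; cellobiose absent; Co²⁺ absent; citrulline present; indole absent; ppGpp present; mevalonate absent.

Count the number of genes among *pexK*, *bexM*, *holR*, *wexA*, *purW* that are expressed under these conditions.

Zn²⁺ is present, so FubZ is active.
Fumarate is absent, so TemP is inactive.
With repressor FubZ bound, *pexK* is not transcribed.
→ *pexK* is OFF.
ppGpp is present, so CilG is inactive.
Glyoxylate is present, so DulL is inactive.
Required activator DulL is absent, so *bexM* is not transcribed.
→ *bexM* is OFF.
Co²⁺ is absent, so GorN is active.
Tagatose is present, so JovK is inactive.
With repressor GorN bound, *bexP* is not transcribed.
So BexP is not produced.
TorL is produced constitutively and is active.
No repressor is bound and TorL is active, so *holR* is transcribed.
→ *holR* is ON.
Mevalonate is absent, so KosE is active.
Indole is absent, so LutS is inactive.
Required activator LutS is absent, so *jalC* is not transcribed.
So JalC is not produced.
Required activator JalC is absent, so *wexA* is not transcribed.
→ *wexA* is OFF.
Ornithine is present, so HaxL is inactive.
Citrulline is present, so JalU is active.
With repressor JalU bound, *gixH* is not transcribed.
So GixH is not produced.
Cellobiose is absent, so GixB is active.
With repressor GixB bound, *lutY* is not transcribed.
So LutY is not produced.
Required activator GixH is absent, so *purW* is not transcribed.
→ *purW* is OFF.
1 of the 5 genes is transcribed.

1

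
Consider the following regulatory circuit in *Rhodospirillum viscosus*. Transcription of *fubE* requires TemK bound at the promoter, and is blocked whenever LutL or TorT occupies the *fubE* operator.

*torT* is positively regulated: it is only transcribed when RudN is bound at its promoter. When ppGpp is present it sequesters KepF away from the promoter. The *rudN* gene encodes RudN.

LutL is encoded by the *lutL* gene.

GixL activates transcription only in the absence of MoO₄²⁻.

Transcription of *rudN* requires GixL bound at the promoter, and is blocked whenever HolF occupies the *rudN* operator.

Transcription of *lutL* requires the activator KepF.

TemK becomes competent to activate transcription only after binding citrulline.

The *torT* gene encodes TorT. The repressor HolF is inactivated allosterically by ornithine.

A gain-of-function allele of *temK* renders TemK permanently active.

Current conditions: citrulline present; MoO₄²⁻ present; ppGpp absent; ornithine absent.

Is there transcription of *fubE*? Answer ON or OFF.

ppGpp is absent, so KepF is active.
No repressor is bound and KepF is active, so *lutL* is transcribed.
So LutL is produced and active.
MoO₄²⁻ is present, so GixL is inactive.
Ornithine is absent, so HolF is active.
With repressor HolF bound, *rudN* is not transcribed.
So RudN is not produced.
Required activator RudN is absent, so *torT* is not transcribed.
So TorT is not produced.
TemK is constitutively active in this strain.
With repressor LutL bound, *fubE* is not transcribed.

OFF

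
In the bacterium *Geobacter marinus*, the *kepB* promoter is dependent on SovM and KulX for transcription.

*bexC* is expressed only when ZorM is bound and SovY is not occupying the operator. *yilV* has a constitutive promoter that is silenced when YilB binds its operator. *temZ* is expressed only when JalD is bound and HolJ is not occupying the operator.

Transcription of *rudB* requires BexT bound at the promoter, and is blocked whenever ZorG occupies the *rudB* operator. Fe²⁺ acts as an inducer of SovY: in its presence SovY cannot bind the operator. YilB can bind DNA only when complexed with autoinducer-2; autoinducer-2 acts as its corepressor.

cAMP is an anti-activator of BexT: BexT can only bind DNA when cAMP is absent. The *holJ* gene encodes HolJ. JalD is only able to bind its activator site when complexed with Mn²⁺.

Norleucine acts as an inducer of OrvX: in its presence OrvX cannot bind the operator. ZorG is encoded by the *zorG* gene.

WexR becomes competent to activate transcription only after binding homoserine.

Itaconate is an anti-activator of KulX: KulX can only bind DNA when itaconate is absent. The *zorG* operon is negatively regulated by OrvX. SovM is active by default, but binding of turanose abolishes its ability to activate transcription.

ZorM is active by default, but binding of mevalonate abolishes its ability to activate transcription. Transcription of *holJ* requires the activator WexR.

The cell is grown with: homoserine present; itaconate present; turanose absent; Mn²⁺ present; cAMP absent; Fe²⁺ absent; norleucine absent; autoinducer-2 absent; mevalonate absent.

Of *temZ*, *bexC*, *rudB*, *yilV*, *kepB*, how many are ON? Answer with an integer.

2

Mn²⁺ is present, so JalD is active.
Homoserine is present, so WexR is active.
No repressor is bound and WexR is active, so *holJ* is transcribed.
So HolJ is produced and active.
With repressor HolJ bound, *temZ* is not transcribed.
→ *temZ* is OFF.
Fe²⁺ is absent, so SovY is active.
Mevalonate is absent, so ZorM is active.
With repressor SovY bound, *bexC* is not transcribed.
→ *bexC* is OFF.
cAMP is absent, so BexT is active.
Norleucine is absent, so OrvX is active.
With repressor OrvX bound, *zorG* is not transcribed.
So ZorG is not produced.
No repressor is bound and BexT is active, so *rudB* is transcribed.
→ *rudB* is ON.
Autoinducer-2 is absent, so YilB is inactive.
With no repressor bound, *yilV* is transcribed.
→ *yilV* is ON.
Turanose is absent, so SovM is active.
Itaconate is present, so KulX is inactive.
Required activator KulX is absent, so *kepB* is not transcribed.
→ *kepB* is OFF.
2 of the 5 genes are transcribed.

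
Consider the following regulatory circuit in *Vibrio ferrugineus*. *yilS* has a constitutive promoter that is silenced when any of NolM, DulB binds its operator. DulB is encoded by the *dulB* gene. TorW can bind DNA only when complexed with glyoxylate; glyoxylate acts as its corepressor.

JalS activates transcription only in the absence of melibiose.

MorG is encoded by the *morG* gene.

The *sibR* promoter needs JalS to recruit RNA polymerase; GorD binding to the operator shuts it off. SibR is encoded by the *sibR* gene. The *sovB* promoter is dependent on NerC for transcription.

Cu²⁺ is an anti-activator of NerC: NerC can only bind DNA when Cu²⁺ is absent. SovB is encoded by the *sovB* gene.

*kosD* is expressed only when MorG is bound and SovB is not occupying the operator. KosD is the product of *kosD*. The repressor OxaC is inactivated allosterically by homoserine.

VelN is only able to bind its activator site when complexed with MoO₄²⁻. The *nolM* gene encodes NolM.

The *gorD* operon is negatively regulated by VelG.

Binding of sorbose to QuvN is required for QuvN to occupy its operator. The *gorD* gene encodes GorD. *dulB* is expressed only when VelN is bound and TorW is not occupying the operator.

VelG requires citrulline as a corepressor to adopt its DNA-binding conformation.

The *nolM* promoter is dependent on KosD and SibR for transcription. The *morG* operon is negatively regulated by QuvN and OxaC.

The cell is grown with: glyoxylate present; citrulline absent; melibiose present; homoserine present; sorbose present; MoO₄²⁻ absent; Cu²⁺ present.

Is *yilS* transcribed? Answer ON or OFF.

ON

Cu²⁺ is present, so NerC is inactive.
Required activator NerC is absent, so *sovB* is not transcribed.
So SovB is not produced.
Sorbose is present, so QuvN is active.
Homoserine is present, so OxaC is inactive.
With repressor QuvN bound, *morG* is not transcribed.
So MorG is not produced.
Required activator MorG is absent, so *kosD* is not transcribed.
So KosD is not produced.
Melibiose is present, so JalS is inactive.
Citrulline is absent, so VelG is inactive.
With no repressor bound, *gorD* is transcribed.
So GorD is produced and active.
With repressor GorD bound, *sibR* is not transcribed.
So SibR is not produced.
Required activator KosD is absent, so *nolM* is not transcribed.
So NolM is not produced.
Glyoxylate is present, so TorW is active.
MoO₄²⁻ is absent, so VelN is inactive.
With repressor TorW bound, *dulB* is not transcribed.
So DulB is not produced.
With no repressor bound, *yilS* is transcribed.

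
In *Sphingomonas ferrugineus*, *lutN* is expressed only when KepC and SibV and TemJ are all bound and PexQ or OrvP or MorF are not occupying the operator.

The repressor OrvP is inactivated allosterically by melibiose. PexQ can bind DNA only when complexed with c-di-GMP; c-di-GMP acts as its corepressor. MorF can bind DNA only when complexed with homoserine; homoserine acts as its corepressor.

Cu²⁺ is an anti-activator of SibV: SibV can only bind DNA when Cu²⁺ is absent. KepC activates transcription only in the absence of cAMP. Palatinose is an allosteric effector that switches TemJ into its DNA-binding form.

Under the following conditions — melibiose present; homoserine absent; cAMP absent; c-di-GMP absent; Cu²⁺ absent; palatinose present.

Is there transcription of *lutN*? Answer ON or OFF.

cAMP is absent, so KepC is active.
c-di-GMP is absent, so PexQ is inactive.
Melibiose is present, so OrvP is inactive.
Cu²⁺ is absent, so SibV is active.
Homoserine is absent, so MorF is inactive.
Palatinose is present, so TemJ is active.
No repressor is bound and KepC and SibV and TemJ are active, so *lutN* is transcribed.

ON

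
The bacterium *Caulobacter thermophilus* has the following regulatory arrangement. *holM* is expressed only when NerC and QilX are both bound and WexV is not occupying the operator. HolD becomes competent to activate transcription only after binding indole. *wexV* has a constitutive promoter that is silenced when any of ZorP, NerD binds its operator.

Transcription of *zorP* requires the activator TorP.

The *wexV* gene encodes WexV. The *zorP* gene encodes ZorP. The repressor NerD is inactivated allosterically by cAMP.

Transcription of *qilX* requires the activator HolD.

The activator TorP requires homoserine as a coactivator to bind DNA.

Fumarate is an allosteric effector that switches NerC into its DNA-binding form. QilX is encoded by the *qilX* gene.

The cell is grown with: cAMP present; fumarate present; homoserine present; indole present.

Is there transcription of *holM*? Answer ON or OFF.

Fumarate is present, so NerC is active.
Homoserine is present, so TorP is active.
No repressor is bound and TorP is active, so *zorP* is transcribed.
So ZorP is produced and active.
cAMP is present, so NerD is inactive.
With repressor ZorP bound, *wexV* is not transcribed.
So WexV is not produced.
Indole is present, so HolD is active.
No repressor is bound and HolD is active, so *qilX* is transcribed.
So QilX is produced and active.
No repressor is bound and NerC and QilX are active, so *holM* is transcribed.

ON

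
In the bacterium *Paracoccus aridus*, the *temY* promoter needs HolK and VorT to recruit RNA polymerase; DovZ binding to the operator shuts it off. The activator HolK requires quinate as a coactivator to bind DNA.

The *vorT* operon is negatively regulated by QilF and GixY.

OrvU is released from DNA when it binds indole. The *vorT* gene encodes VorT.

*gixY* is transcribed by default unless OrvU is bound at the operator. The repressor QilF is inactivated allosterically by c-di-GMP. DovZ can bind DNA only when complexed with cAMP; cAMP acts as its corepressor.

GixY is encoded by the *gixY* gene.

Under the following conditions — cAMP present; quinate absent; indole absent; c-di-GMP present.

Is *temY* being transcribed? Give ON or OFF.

OFF

Quinate is absent, so HolK is inactive.
cAMP is present, so DovZ is active.
c-di-GMP is present, so QilF is inactive.
Indole is absent, so OrvU is active.
With repressor OrvU bound, *gixY* is not transcribed.
So GixY is not produced.
With no repressor bound, *vorT* is transcribed.
So VorT is produced and active.
With repressor DovZ bound, *temY* is not transcribed.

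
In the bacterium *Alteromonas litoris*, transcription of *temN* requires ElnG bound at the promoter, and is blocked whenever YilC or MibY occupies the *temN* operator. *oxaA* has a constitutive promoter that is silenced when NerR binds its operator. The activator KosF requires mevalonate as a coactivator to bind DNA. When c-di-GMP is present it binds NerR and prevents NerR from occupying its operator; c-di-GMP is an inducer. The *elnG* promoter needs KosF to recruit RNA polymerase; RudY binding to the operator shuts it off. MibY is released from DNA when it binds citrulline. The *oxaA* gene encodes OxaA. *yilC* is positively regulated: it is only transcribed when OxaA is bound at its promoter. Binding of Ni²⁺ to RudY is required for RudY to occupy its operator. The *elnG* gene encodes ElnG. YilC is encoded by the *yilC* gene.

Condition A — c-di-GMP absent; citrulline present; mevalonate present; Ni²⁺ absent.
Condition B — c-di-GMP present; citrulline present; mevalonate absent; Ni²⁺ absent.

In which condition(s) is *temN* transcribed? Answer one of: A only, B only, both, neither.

Condition A:
c-di-GMP is absent, so NerR is active.
With repressor NerR bound, *oxaA* is not transcribed.
So OxaA is not produced.
Required activator OxaA is absent, so *yilC* is not transcribed.
So YilC is not produced.
Citrulline is present, so MibY is inactive.
Mevalonate is present, so KosF is active.
Ni²⁺ is absent, so RudY is inactive.
No repressor is bound and KosF is active, so *elnG* is transcribed.
So ElnG is produced and active.
No repressor is bound and ElnG is active, so *temN* is transcribed.
→ *temN* is ON in A.
Condition B:
c-di-GMP is present, so NerR is inactive.
With no repressor bound, *oxaA* is transcribed.
So OxaA is produced and active.
No repressor is bound and OxaA is active, so *yilC* is transcribed.
So YilC is produced and active.
Citrulline is present, so MibY is inactive.
Mevalonate is absent, so KosF is inactive.
Ni²⁺ is absent, so RudY is inactive.
Required activator KosF is absent, so *elnG* is not transcribed.
So ElnG is not produced.
With repressor YilC bound, *temN* is not transcribed.
→ *temN* is OFF in B.

A only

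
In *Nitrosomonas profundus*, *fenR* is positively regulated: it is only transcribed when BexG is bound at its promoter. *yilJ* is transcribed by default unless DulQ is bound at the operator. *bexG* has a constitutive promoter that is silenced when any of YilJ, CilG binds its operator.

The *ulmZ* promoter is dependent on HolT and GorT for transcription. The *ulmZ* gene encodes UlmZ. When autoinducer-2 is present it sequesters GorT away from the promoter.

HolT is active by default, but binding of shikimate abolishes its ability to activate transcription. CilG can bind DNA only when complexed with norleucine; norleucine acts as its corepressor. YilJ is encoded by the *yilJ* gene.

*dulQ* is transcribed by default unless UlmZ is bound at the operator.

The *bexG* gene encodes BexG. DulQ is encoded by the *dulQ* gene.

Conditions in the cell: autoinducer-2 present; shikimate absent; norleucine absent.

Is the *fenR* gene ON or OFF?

Shikimate is absent, so HolT is active.
Autoinducer-2 is present, so GorT is inactive.
Required activator GorT is absent, so *ulmZ* is not transcribed.
So UlmZ is not produced.
With no repressor bound, *dulQ* is transcribed.
So DulQ is produced and active.
With repressor DulQ bound, *yilJ* is not transcribed.
So YilJ is not produced.
Norleucine is absent, so CilG is inactive.
With no repressor bound, *bexG* is transcribed.
So BexG is produced and active.
No repressor is bound and BexG is active, so *fenR* is transcribed.

ON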